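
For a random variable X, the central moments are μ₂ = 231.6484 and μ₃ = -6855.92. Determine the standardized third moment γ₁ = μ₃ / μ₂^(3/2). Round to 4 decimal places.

-1.9446

σ = √μ₂ = √231.6484 = 15.22000
σ³ = μ₂^(3/2) = 3525.68865
γ₁ = μ₃/σ³ = -6855.92 / 3525.68865 ≈ -1.9446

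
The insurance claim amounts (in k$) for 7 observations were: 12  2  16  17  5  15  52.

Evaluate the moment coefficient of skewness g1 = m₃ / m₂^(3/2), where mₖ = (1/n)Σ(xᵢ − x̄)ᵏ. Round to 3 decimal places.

1.522

x̄ = (12 + 2 + 16 + 17 + 5 + 15 + 52) / 7 = 17.0000
deviations (xᵢ − x̄): -5.0000, -15.0000, -1.0000, 0.0000, -12.0000, -2.0000, 35.0000
Σ(xᵢ − x̄)² = 1624.0000 ⇒ m₂ = 1624.0000/7 = 232.00000
Σ(xᵢ − x̄)³ = 37638.0000 ⇒ m₃ = 37638.0000/7 = 5376.85714
m₂^(3/2) = 232.00000^(1.5) = 3533.71872
g1 = m₃ / m₂^(3/2) = 5376.85714 / 3533.71872 ≈ 1.522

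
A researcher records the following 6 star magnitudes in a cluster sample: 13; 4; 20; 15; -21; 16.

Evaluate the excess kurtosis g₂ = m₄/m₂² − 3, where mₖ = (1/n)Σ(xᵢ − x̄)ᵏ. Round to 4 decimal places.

x̄ = 7.8333
Σ(xᵢ − x̄)² = 1138.8333 ⇒ m₂ = 189.80556
Σ(xᵢ − x̄)⁴ = 721088.1528 ⇒ m₄ = 120181.35880
m₂² = 36026.14892
g₂ = m₄/m₂² − 3 = 3.33595 − 3 ≈ 0.3359

0.3359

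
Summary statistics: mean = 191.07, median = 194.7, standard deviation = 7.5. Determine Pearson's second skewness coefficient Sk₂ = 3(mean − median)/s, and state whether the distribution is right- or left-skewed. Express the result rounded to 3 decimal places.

-1.452, left-skewed

Sk₂ = 3(191.07 − 194.7) / 7.5 = 3 × -3.6300 / 7.5
    = -10.8900 / 7.5 ≈ -1.452
Sk₂ < 0 ⇒ mean < median ⇒ left-skewed (negative skew).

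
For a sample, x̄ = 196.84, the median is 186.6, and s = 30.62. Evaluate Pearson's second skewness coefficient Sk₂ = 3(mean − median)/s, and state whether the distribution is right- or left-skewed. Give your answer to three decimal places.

1.003, right-skewed

Sk₂ = 3(196.84 − 186.6) / 30.62 = 3 × 10.2400 / 30.62
    = 30.7200 / 30.62 ≈ 1.003
Sk₂ > 0 ⇒ mean > median ⇒ right-skewed (positive skew).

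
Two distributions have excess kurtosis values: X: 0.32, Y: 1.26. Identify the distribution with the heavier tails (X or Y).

Higher excess kurtosis ⇒ heavier tails relative to the normal distribution.
0.32 vs 1.26: the larger is 1.26, so Y has heavier tails.

Y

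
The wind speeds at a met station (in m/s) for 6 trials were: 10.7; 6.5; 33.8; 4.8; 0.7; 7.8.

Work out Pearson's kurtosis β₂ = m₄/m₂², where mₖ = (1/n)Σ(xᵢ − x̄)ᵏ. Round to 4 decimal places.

x̄ = 10.7167
Σ(xᵢ − x̄)² = 694.4683 ⇒ m₂ = 115.74472
Σ(xᵢ − x̄)⁴ = 295599.5877 ⇒ m₄ = 49266.59795
m₂² = 13396.84072
β₂ = m₄/m₂² = 49266.59795 / 13396.84072 ≈ 3.6775

3.6775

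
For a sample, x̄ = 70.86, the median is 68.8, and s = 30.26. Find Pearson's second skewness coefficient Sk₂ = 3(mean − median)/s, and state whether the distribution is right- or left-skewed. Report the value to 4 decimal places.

0.2042, right-skewed

Sk₂ = 3(70.86 − 68.8) / 30.26 = 3 × 2.0600 / 30.26
    = 6.1800 / 30.26 ≈ 0.2042
Sk₂ > 0 ⇒ mean > median ⇒ right-skewed (positive skew).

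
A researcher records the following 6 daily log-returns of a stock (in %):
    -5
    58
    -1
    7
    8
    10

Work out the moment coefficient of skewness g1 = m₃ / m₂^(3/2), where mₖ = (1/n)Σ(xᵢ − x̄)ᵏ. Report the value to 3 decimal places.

x̄ = (-5 + 58 - 1 + 7 + 8 + 10) / 6 = 12.8333
deviations (xᵢ − x̄): -17.8333, 45.1667, -13.8333, -5.8333, -4.8333, -2.8333
Σ(xᵢ − x̄)² = 2614.8333 ⇒ m₂ = 2614.8333/6 = 435.80556
Σ(xᵢ − x̄)³ = 83488.4444 ⇒ m₃ = 83488.4444/6 = 13914.74074
m₂^(3/2) = 435.80556^(1.5) = 9097.85778
g1 = m₃ / m₂^(3/2) = 13914.74074 / 9097.85778 ≈ 1.529

1.529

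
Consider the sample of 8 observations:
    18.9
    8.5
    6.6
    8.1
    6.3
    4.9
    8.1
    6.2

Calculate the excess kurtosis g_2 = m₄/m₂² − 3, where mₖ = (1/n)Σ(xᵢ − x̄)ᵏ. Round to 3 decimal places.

2.318

x̄ = 8.4500
Σ(xᵢ − x̄)² = 135.1600 ⇒ m₂ = 16.89500
Σ(xᵢ − x̄)⁴ = 12142.7489 ⇒ m₄ = 1517.84362
m₂² = 285.44102
g_2 = m₄/m₂² − 3 = 5.31754 − 3 ≈ 2.318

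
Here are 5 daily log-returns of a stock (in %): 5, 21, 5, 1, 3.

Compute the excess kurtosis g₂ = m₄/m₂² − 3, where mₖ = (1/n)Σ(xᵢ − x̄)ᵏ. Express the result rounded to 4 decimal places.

x̄ = 7.0000
Σ(xᵢ − x̄)² = 256.0000 ⇒ m₂ = 51.20000
Σ(xᵢ − x̄)⁴ = 40000.0000 ⇒ m₄ = 8000.00000
m₂² = 2621.44000
g₂ = m₄/m₂² − 3 = 3.05176 − 3 ≈ 0.0518

0.0518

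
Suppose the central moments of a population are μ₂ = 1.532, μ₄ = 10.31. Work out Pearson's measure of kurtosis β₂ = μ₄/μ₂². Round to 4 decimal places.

4.3928

μ₂² = 1.532² = 2.34702
μ₄/μ₂² = 10.31 / 2.34702 = 4.39280
β₂ ≈ 4.3928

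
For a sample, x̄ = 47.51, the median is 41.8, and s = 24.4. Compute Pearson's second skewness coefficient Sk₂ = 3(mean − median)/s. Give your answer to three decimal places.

Sk₂ = 3(47.51 − 41.8) / 24.4 = 3 × 5.7100 / 24.4
    = 17.1300 / 24.4 ≈ 0.702

0.702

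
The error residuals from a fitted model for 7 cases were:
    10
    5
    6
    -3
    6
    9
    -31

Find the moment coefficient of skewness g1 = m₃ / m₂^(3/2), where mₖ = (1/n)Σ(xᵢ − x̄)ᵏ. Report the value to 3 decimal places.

-1.718

x̄ = (10 + 5 + 6 - 3 + 6 + 9 - 31) / 7 = 0.2857
deviations (xᵢ − x̄): 9.7143, 4.7143, 5.7143, -3.2857, 5.7143, 8.7143, -31.2857
Σ(xᵢ − x̄)² = 1247.4286 ⇒ m₂ = 1247.4286/7 = 178.20408
Σ(xᵢ − x̄)³ = -28601.3878 ⇒ m₃ = -28601.3878/7 = -4085.91254
m₂^(3/2) = 178.20408^(1.5) = 2378.90156
g1 = m₃ / m₂^(3/2) = -4085.91254 / 2378.90156 ≈ -1.718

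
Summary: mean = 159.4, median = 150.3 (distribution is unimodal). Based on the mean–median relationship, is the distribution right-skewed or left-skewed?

right-skewed

mean − median = 159.4 − 150.3 = 9.1
mean > median ⇒ the longer tail is on the right ⇒ right-skewed (positively skewed).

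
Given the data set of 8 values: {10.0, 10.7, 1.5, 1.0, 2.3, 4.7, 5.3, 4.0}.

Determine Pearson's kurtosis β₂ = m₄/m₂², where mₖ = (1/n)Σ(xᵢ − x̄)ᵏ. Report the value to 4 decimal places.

1.9741

x̄ = 4.9375
Σ(xᵢ − x̄)² = 94.1787 ⇒ m₂ = 11.77234
Σ(xᵢ − x̄)⁴ = 2188.6893 ⇒ m₄ = 273.58617
m₂² = 138.58808
β₂ = m₄/m₂² = 273.58617 / 138.58808 ≈ 1.9741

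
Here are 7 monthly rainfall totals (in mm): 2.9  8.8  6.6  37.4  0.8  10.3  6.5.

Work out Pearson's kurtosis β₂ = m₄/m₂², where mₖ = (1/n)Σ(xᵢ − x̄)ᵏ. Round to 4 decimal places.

x̄ = 10.4714
Σ(xᵢ − x̄)² = 909.5943 ⇒ m₂ = 129.94204
Σ(xᵢ − x̄)⁴ = 538356.1845 ⇒ m₄ = 76908.02635
m₂² = 16884.93397
β₂ = m₄/m₂² = 76908.02635 / 16884.93397 ≈ 4.5548

4.5548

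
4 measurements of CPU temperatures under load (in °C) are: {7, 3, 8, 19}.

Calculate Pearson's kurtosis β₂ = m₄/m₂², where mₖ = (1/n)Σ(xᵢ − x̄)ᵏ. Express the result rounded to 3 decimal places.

x̄ = 9.2500
Σ(xᵢ − x̄)² = 140.7500 ⇒ m₂ = 35.18750
Σ(xᵢ − x̄)⁴ = 10590.8281 ⇒ m₄ = 2647.70703
m₂² = 1238.16016
β₂ = m₄/m₂² = 2647.70703 / 1238.16016 ≈ 2.138

2.138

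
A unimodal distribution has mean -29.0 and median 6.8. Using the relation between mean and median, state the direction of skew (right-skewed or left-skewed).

mean − median = -29.0 − 6.8 = -35.8
mean < median ⇒ the longer tail is on the left ⇒ left-skewed (negatively skewed).

left-skewed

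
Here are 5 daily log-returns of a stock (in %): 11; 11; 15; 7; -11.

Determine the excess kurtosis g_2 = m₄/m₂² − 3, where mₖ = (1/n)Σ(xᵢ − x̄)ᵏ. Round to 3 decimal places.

x̄ = 6.6000
Σ(xᵢ − x̄)² = 419.2000 ⇒ m₂ = 83.84000
Σ(xᵢ − x̄)⁴ = 101679.6160 ⇒ m₄ = 20335.92320
m₂² = 7029.14560
g_2 = m₄/m₂² − 3 = 2.89309 − 3 ≈ -0.107

-0.107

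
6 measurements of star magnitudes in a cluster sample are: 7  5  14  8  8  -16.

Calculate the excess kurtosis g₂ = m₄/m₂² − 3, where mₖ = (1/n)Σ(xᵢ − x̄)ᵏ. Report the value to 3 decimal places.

x̄ = 4.3333
Σ(xᵢ − x̄)² = 541.3333 ⇒ m₂ = 90.22222
Σ(xᵢ − x̄)⁴ = 180080.4444 ⇒ m₄ = 30013.40741
m₂² = 8140.04938
g₂ = m₄/m₂² − 3 = 3.68713 − 3 ≈ 0.687

0.687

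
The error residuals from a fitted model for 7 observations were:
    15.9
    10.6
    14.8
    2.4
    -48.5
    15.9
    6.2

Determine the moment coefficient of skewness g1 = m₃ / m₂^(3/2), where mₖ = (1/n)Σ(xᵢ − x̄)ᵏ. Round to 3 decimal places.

-1.837

x̄ = (15.9 + 10.6 + 14.8 + 2.4 - 48.5 + 15.9 + 6.2) / 7 = 2.4714
deviations (xᵢ − x̄): 13.4286, 8.1286, 12.3286, -0.0714, -50.9714, 13.4286, 3.7286
Σ(xᵢ − x̄)² = 3190.7143 ⇒ m₂ = 3190.7143/7 = 455.81633
Σ(xᵢ − x̄)³ = -125122.3420 ⇒ m₃ = -125122.3420/7 = -17874.62029
m₂^(3/2) = 455.81633^(1.5) = 9731.61267
g1 = m₃ / m₂^(3/2) = -17874.62029 / 9731.61267 ≈ -1.837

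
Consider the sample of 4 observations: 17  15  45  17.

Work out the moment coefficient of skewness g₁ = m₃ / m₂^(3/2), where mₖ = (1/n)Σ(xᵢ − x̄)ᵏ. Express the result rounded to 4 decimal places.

1.1396

x̄ = (17 + 15 + 45 + 17) / 4 = 23.5000
deviations (xᵢ − x̄): -6.5000, -8.5000, 21.5000, -6.5000
Σ(xᵢ − x̄)² = 619.0000 ⇒ m₂ = 619.0000/4 = 154.75000
Σ(xᵢ − x̄)³ = 8775.0000 ⇒ m₃ = 8775.0000/4 = 2193.75000
m₂^(3/2) = 154.75000^(1.5) = 1925.06761
g₁ = m₃ / m₂^(3/2) = 2193.75000 / 1925.06761 ≈ 1.1396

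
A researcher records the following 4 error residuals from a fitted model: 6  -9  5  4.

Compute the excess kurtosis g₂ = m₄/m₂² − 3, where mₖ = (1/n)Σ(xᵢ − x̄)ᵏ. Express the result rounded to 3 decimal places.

x̄ = 1.5000
Σ(xᵢ − x̄)² = 149.0000 ⇒ m₂ = 37.25000
Σ(xᵢ − x̄)⁴ = 12754.2500 ⇒ m₄ = 3188.56250
m₂² = 1387.56250
g₂ = m₄/m₂² − 3 = 2.29796 − 3 ≈ -0.702

-0.702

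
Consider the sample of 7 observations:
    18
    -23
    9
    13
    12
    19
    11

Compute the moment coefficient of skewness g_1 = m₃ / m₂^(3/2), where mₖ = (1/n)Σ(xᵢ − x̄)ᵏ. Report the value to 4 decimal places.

x̄ = (18 - 23 + 9 + 13 + 12 + 19 + 11) / 7 = 8.4286
deviations (xᵢ − x̄): 9.5714, -31.4286, 0.5714, 4.5714, 3.5714, 10.5714, 2.5714
Σ(xᵢ − x̄)² = 1231.7143 ⇒ m₂ = 1231.7143/7 = 175.95918
Σ(xᵢ − x̄)³ = -28827.1837 ⇒ m₃ = -28827.1837/7 = -4118.16910
m₂^(3/2) = 175.95918^(1.5) = 2334.09166
g_1 = m₃ / m₂^(3/2) = -4118.16910 / 2334.09166 ≈ -1.7644

-1.7644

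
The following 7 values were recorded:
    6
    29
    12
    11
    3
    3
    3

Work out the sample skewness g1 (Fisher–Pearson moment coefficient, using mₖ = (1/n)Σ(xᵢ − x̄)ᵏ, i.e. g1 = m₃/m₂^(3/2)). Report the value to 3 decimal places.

x̄ = (6 + 29 + 12 + 11 + 3 + 3 + 3) / 7 = 9.5714
deviations (xᵢ − x̄): -3.5714, 19.4286, 2.4286, 1.4286, -6.5714, -6.5714, -6.5714
Σ(xᵢ − x̄)² = 527.7143 ⇒ m₂ = 527.7143/7 = 75.38776
Σ(xᵢ − x̄)³ = 6454.0408 ⇒ m₃ = 6454.0408/7 = 922.00583
m₂^(3/2) = 75.38776^(1.5) = 654.56264
g1 = m₃ / m₂^(3/2) = 922.00583 / 654.56264 ≈ 1.409

1.409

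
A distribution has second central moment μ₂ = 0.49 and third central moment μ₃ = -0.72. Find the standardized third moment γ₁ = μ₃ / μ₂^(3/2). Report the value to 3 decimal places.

-2.099

σ = √μ₂ = √0.49 = 0.70000
σ³ = μ₂^(3/2) = 0.34300
γ₁ = μ₃/σ³ = -0.72 / 0.34300 ≈ -2.099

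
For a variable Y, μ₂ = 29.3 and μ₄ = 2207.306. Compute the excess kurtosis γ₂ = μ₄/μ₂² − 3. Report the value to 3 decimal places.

-0.429

μ₂² = 29.3² = 858.49000
μ₄/μ₂² = 2207.306 / 858.49000 = 2.57115
γ₂ = 2.57115 − 3 ≈ -0.429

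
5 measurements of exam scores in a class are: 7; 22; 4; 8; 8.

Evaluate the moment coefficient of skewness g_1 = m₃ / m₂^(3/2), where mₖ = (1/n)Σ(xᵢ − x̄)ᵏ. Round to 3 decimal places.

x̄ = (7 + 22 + 4 + 8 + 8) / 5 = 9.8000
deviations (xᵢ − x̄): -2.8000, 12.2000, -5.8000, -1.8000, -1.8000
Σ(xᵢ − x̄)² = 196.8000 ⇒ m₂ = 196.8000/5 = 39.36000
Σ(xᵢ − x̄)³ = 1587.1200 ⇒ m₃ = 1587.1200/5 = 317.42400
m₂^(3/2) = 39.36000^(1.5) = 246.93499
g_1 = m₃ / m₂^(3/2) = 317.42400 / 246.93499 ≈ 1.285

1.285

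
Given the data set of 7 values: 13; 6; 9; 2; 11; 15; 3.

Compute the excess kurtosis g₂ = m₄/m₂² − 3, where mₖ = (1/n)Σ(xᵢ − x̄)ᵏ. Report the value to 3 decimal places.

x̄ = 8.4286
Σ(xᵢ − x̄)² = 147.7143 ⇒ m₂ = 21.10204
Σ(xᵢ − x̄)⁴ = 4956.4956 ⇒ m₄ = 708.07080
m₂² = 445.29613
g₂ = m₄/m₂² − 3 = 1.59011 − 3 ≈ -1.410

-1.410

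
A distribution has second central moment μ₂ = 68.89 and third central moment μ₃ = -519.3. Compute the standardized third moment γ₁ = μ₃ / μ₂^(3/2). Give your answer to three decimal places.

σ = √μ₂ = √68.89 = 8.30000
σ³ = μ₂^(3/2) = 571.78700
γ₁ = μ₃/σ³ = -519.3 / 571.78700 ≈ -0.908

-0.908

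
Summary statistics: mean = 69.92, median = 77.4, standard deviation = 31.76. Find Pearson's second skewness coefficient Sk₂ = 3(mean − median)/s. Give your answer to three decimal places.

-0.707

Sk₂ = 3(69.92 − 77.4) / 31.76 = 3 × -7.4800 / 31.76
    = -22.4400 / 31.76 ≈ -0.707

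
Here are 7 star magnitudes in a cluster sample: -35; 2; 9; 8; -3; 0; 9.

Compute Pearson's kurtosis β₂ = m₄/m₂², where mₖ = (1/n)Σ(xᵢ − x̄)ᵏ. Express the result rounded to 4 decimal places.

4.3363

x̄ = -1.4286
Σ(xᵢ − x̄)² = 1449.7143 ⇒ m₂ = 207.10204
Σ(xᵢ − x̄)⁴ = 1301927.6385 ⇒ m₄ = 185989.66264
m₂² = 42891.25531
β₂ = m₄/m₂² = 185989.66264 / 42891.25531 ≈ 4.3363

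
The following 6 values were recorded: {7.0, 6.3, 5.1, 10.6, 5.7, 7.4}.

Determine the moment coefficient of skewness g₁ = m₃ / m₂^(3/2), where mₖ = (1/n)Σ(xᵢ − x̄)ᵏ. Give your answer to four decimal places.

1.0837

x̄ = (7.0 + 6.3 + 5.1 + 10.6 + 5.7 + 7.4) / 6 = 7.0167
deviations (xᵢ − x̄): -0.0167, -0.7167, -1.9167, 3.5833, -1.3167, 0.3833
Σ(xᵢ − x̄)² = 18.9083 ⇒ m₂ = 18.9083/6 = 3.15139
Σ(xᵢ − x̄)³ = 36.3756 ⇒ m₃ = 36.3756/6 = 6.06259
m₂^(3/2) = 3.15139^(1.5) = 5.59439
g₁ = m₃ / m₂^(3/2) = 6.06259 / 5.59439 ≈ 1.0837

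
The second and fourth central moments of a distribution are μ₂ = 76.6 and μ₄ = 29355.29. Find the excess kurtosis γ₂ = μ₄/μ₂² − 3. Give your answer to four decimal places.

2.0030

μ₂² = 76.6² = 5867.56000
μ₄/μ₂² = 29355.29 / 5867.56000 = 5.00298
γ₂ = 5.00298 − 3 ≈ 2.0030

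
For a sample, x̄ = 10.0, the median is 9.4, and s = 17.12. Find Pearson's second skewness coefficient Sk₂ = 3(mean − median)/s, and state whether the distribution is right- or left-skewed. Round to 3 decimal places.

0.105, right-skewed

Sk₂ = 3(10.0 − 9.4) / 17.12 = 3 × 0.6000 / 17.12
    = 1.8000 / 17.12 ≈ 0.105
Sk₂ > 0 ⇒ mean > median ⇒ right-skewed (positive skew).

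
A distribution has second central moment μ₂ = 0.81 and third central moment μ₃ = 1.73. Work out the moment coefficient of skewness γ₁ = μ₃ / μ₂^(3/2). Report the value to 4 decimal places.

σ = √μ₂ = √0.81 = 0.90000
σ³ = μ₂^(3/2) = 0.72900
γ₁ = μ₃/σ³ = 1.73 / 0.72900 ≈ 2.3731

2.3731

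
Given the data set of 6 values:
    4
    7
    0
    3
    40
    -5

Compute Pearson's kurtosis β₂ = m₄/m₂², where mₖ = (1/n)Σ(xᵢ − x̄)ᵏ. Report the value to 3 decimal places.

x̄ = 8.1667
Σ(xᵢ − x̄)² = 1298.8333 ⇒ m₂ = 216.47222
Σ(xᵢ − x̄)⁴ = 1062418.8194 ⇒ m₄ = 177069.80324
m₂² = 46860.22299
β₂ = m₄/m₂² = 177069.80324 / 46860.22299 ≈ 3.779

3.779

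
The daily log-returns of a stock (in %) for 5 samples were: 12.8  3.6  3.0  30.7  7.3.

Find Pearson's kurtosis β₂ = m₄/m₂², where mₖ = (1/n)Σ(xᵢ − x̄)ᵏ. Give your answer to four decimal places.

2.6689

x̄ = 11.4800
Σ(xᵢ − x̄)² = 522.6280 ⇒ m₂ = 104.52560
Σ(xᵢ − x̄)⁴ = 145797.7068 ⇒ m₄ = 29159.54137
m₂² = 10925.60106
β₂ = m₄/m₂² = 29159.54137 / 10925.60106 ≈ 2.6689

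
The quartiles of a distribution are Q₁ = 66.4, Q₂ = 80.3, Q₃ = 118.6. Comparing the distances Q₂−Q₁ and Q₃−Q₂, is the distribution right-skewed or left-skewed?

right-skewed

Q₂ − Q₁ = 13.9;  Q₃ − Q₂ = 38.3
Q₃ − Q₂ > Q₂ − Q₁ ⇒ the upper half is more spread out ⇒ right-skewed.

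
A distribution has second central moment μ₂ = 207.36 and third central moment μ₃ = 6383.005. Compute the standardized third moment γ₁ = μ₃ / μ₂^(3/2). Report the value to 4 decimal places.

σ = √μ₂ = √207.36 = 14.40000
σ³ = μ₂^(3/2) = 2985.98400
γ₁ = μ₃/σ³ = 6383.005 / 2985.98400 ≈ 2.1377

2.1377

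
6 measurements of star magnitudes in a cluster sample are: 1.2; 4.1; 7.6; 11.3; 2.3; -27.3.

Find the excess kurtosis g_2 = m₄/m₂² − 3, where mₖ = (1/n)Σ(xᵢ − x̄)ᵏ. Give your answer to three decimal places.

0.728

x̄ = -0.1333
Σ(xᵢ − x̄)² = 954.1733 ⇒ m₂ = 159.02889
Σ(xᵢ − x̄)⁴ = 565708.9675 ⇒ m₄ = 94284.82792
m₂² = 25290.18750
g_2 = m₄/m₂² − 3 = 3.72812 − 3 ≈ 0.728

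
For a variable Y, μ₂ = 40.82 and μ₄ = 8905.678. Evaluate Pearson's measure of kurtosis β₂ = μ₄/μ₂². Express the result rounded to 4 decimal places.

5.3447

μ₂² = 40.82² = 1666.27240
μ₄/μ₂² = 8905.678 / 1666.27240 = 5.34467
β₂ ≈ 5.3447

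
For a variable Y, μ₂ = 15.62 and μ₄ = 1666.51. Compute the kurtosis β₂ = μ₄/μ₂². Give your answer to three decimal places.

6.830

μ₂² = 15.62² = 243.98440
μ₄/μ₂² = 1666.51 / 243.98440 = 6.83040
β₂ ≈ 6.830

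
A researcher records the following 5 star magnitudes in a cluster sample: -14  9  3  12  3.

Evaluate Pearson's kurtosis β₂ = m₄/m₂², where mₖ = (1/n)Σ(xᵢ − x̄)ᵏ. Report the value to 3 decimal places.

2.601

x̄ = 2.6000
Σ(xᵢ − x̄)² = 405.2000 ⇒ m₂ = 81.04000
Σ(xᵢ − x̄)⁴ = 85418.5760 ⇒ m₄ = 17083.71520
m₂² = 6567.48160
β₂ = m₄/m₂² = 17083.71520 / 6567.48160 ≈ 2.601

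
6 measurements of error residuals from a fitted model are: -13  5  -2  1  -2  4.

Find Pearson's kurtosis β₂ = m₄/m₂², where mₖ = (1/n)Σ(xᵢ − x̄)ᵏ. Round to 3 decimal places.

2.941

x̄ = -1.1667
Σ(xᵢ − x̄)² = 210.8333 ⇒ m₂ = 35.13889
Σ(xᵢ − x̄)⁴ = 21789.4861 ⇒ m₄ = 3631.58102
m₂² = 1234.74151
β₂ = m₄/m₂² = 3631.58102 / 1234.74151 ≈ 2.941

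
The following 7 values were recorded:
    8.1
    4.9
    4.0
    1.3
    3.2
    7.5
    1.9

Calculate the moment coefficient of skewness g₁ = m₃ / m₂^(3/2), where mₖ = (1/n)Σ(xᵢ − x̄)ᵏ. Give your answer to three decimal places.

x̄ = (8.1 + 4.9 + 4.0 + 1.3 + 3.2 + 7.5 + 1.9) / 7 = 4.4143
deviations (xᵢ − x̄): 3.6857, 0.4857, -0.4143, -3.1143, -1.2143, 3.0857, -2.5143
Σ(xᵢ − x̄)² = 41.0086 ⇒ m₂ = 41.0086/7 = 5.85837
Σ(xᵢ − x̄)³ = 31.6035 ⇒ m₃ = 31.6035/7 = 4.51478
m₂^(3/2) = 5.85837^(1.5) = 14.17963
g₁ = m₃ / m₂^(3/2) = 4.51478 / 14.17963 ≈ 0.318

0.318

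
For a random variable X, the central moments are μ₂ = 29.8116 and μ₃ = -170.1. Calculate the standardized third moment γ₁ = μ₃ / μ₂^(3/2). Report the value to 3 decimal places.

σ = √μ₂ = √29.8116 = 5.46000
σ³ = μ₂^(3/2) = 162.77134
γ₁ = μ₃/σ³ = -170.1 / 162.77134 ≈ -1.045

-1.045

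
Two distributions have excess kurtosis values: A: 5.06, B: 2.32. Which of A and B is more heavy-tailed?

Higher excess kurtosis ⇒ heavier tails relative to the normal distribution.
5.06 vs 2.32: the larger is 5.06, so A has heavier tails.

A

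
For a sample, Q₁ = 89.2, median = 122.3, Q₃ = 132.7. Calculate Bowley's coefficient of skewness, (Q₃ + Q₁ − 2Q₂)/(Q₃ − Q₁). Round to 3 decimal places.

numerator: Q₃ + Q₁ − 2Q₂ = 132.7 + 89.2 − 2×122.3 = -22.7000
denominator: Q₃ − Q₁ = 132.7 − 89.2 = 43.5000
Bowley skewness = -22.7000 / 43.5000 ≈ -0.522

-0.522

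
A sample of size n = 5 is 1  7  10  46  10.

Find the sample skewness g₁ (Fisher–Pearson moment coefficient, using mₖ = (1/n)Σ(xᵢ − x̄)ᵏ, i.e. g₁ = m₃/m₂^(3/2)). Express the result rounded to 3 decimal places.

1.335

x̄ = (1 + 7 + 10 + 46 + 10) / 5 = 14.8000
deviations (xᵢ − x̄): -13.8000, -7.8000, -4.8000, 31.2000, -4.8000
Σ(xᵢ − x̄)² = 1270.8000 ⇒ m₂ = 1270.8000/5 = 254.16000
Σ(xᵢ − x̄)³ = 27047.5200 ⇒ m₃ = 27047.5200/5 = 5409.50400
m₂^(3/2) = 254.16000^(1.5) = 4051.91945
g₁ = m₃ / m₂^(3/2) = 5409.50400 / 4051.91945 ≈ 1.335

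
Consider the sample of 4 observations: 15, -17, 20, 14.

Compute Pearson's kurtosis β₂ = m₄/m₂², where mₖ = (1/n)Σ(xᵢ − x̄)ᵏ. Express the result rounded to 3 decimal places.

2.276

x̄ = 8.0000
Σ(xᵢ − x̄)² = 854.0000 ⇒ m₂ = 213.50000
Σ(xᵢ − x̄)⁴ = 415058.0000 ⇒ m₄ = 103764.50000
m₂² = 45582.25000
β₂ = m₄/m₂² = 103764.50000 / 45582.25000 ≈ 2.276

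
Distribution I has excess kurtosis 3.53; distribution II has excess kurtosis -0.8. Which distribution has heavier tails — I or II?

I

Higher excess kurtosis ⇒ heavier tails relative to the normal distribution.
3.53 vs -0.8: the larger is 3.53, so I has heavier tails. (I is leptokurtic — heavier-than-normal tails; the other is platykurtic.)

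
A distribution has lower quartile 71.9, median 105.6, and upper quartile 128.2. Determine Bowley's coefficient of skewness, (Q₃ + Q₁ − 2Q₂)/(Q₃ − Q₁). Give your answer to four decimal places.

-0.1972

numerator: Q₃ + Q₁ − 2Q₂ = 128.2 + 71.9 − 2×105.6 = -11.1000
denominator: Q₃ − Q₁ = 128.2 − 71.9 = 56.3000
Bowley skewness = -11.1000 / 56.3000 ≈ -0.1972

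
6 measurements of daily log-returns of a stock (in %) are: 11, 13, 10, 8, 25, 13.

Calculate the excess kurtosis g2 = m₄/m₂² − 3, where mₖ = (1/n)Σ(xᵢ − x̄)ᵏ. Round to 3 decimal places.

0.556

x̄ = 13.3333
Σ(xᵢ − x̄)² = 181.3333 ⇒ m₂ = 30.22222
Σ(xᵢ − x̄)⁴ = 19488.4444 ⇒ m₄ = 3248.07407
m₂² = 913.38272
g2 = m₄/m₂² − 3 = 3.55609 − 3 ≈ 0.556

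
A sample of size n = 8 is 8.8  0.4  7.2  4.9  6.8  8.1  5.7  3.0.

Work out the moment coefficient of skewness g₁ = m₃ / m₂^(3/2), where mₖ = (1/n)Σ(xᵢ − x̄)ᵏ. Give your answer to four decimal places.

-0.7418

x̄ = (8.8 + 0.4 + 7.2 + 4.9 + 6.8 + 8.1 + 5.7 + 3.0) / 8 = 5.6125
deviations (xᵢ − x̄): 3.1875, -5.2125, 1.5875, -0.7125, 1.1875, 2.4875, 0.0875, -2.6125
Σ(xᵢ − x̄)² = 54.7888 ⇒ m₂ = 54.7888/8 = 6.84859
Σ(xᵢ − x̄)³ = -106.3636 ⇒ m₃ = -106.3636/8 = -13.29545
m₂^(3/2) = 6.84859^(1.5) = 17.92265
g₁ = m₃ / m₂^(3/2) = -13.29545 / 17.92265 ≈ -0.7418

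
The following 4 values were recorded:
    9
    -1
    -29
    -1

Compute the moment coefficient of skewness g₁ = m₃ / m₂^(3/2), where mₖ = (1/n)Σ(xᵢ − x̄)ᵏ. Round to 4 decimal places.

-0.8567

x̄ = (9 - 1 - 29 - 1) / 4 = -5.5000
deviations (xᵢ − x̄): 14.5000, 4.5000, -23.5000, 4.5000
Σ(xᵢ − x̄)² = 803.0000 ⇒ m₂ = 803.0000/4 = 200.75000
Σ(xᵢ − x̄)³ = -9747.0000 ⇒ m₃ = -9747.0000/4 = -2436.75000
m₂^(3/2) = 200.75000^(1.5) = 2844.35193
g₁ = m₃ / m₂^(3/2) = -2436.75000 / 2844.35193 ≈ -0.8567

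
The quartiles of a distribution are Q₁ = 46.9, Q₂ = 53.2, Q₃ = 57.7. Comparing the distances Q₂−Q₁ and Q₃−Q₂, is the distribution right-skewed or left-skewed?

Q₂ − Q₁ = 6.3;  Q₃ − Q₂ = 4.5
Q₂ − Q₁ > Q₃ − Q₂ ⇒ the lower half is more spread out ⇒ left-skewed.

left-skewed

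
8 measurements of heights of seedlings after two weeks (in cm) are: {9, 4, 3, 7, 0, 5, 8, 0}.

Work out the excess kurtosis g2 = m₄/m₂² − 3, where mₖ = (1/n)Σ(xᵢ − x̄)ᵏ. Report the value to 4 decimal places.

x̄ = 4.5000
Σ(xᵢ − x̄)² = 82.0000 ⇒ m₂ = 10.25000
Σ(xᵢ − x̄)⁴ = 1424.5000 ⇒ m₄ = 178.06250
m₂² = 105.06250
g2 = m₄/m₂² − 3 = 1.69482 − 3 ≈ -1.3052

-1.3052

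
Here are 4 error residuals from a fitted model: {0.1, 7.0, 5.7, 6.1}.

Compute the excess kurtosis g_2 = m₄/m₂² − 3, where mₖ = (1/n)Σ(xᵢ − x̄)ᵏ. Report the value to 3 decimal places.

x̄ = 4.7250
Σ(xᵢ − x̄)² = 29.4075 ⇒ m₂ = 7.35188
Σ(xᵢ − x̄)⁴ = 488.8241 ⇒ m₄ = 122.20602
m₂² = 54.05007
g_2 = m₄/m₂² − 3 = 2.26098 − 3 ≈ -0.739

-0.739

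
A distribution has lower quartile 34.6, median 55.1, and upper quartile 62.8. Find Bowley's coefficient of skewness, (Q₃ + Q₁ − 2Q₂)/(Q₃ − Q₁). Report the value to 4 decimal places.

-0.4539

numerator: Q₃ + Q₁ − 2Q₂ = 62.8 + 34.6 − 2×55.1 = -12.8000
denominator: Q₃ − Q₁ = 62.8 − 34.6 = 28.2000
Bowley skewness = -12.8000 / 28.2000 ≈ -0.4539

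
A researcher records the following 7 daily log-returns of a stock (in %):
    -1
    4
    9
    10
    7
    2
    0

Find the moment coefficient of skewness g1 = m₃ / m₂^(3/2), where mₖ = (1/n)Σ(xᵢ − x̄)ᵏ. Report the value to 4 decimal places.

x̄ = (-1 + 4 + 9 + 10 + 7 + 2 + 0) / 7 = 4.4286
deviations (xᵢ − x̄): -5.4286, -0.4286, 4.5714, 5.5714, 2.5714, -2.4286, -4.4286
Σ(xᵢ − x̄)² = 113.7143 ⇒ m₂ = 113.7143/7 = 16.24490
Σ(xᵢ − x̄)³ = 24.2449 ⇒ m₃ = 24.2449/7 = 3.46356
m₂^(3/2) = 16.24490^(1.5) = 65.47500
g1 = m₃ / m₂^(3/2) = 3.46356 / 65.47500 ≈ 0.0529

0.0529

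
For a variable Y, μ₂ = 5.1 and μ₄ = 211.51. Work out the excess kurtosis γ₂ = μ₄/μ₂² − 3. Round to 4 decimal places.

5.1319

μ₂² = 5.1² = 26.01000
μ₄/μ₂² = 211.51 / 26.01000 = 8.13187
γ₂ = 8.13187 − 3 ≈ 5.1319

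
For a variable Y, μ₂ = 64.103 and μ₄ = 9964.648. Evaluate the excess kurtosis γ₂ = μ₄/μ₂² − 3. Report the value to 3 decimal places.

μ₂² = 64.103² = 4109.19461
μ₄/μ₂² = 9964.648 / 4109.19461 = 2.42496
γ₂ = 2.42496 − 3 ≈ -0.575

-0.575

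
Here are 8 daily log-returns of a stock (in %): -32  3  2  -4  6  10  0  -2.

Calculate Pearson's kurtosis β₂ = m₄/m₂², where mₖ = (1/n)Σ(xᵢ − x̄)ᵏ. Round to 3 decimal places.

4.923

x̄ = -2.1250
Σ(xᵢ − x̄)² = 1156.8750 ⇒ m₂ = 144.60938
Σ(xᵢ − x̄)⁴ = 823567.9629 ⇒ m₄ = 102945.99536
m₂² = 20911.87134
β₂ = m₄/m₂² = 102945.99536 / 20911.87134 ≈ 4.923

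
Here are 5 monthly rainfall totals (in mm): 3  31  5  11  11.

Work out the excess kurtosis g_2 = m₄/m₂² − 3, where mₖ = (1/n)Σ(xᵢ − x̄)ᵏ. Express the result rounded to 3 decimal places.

x̄ = 12.2000
Σ(xᵢ − x̄)² = 492.8000 ⇒ m₂ = 98.56000
Σ(xᵢ − x̄)⁴ = 134775.2960 ⇒ m₄ = 26955.05920
m₂² = 9714.07360
g_2 = m₄/m₂² − 3 = 2.77485 − 3 ≈ -0.225

-0.225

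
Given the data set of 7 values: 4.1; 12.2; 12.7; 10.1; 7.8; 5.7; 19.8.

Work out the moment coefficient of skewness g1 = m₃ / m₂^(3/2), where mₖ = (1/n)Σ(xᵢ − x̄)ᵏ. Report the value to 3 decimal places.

0.628

x̄ = (4.1 + 12.2 + 12.7 + 10.1 + 7.8 + 5.7 + 19.8) / 7 = 10.3429
deviations (xᵢ − x̄): -6.2429, 1.8571, 2.3571, -0.2429, -2.5429, -4.6429, 9.4571
Σ(xᵢ − x̄)² = 165.4971 ⇒ m₂ = 165.4971/7 = 23.64245
Σ(xᵢ − x̄)³ = 505.4822 ⇒ m₃ = 505.4822/7 = 72.21175
m₂^(3/2) = 23.64245^(1.5) = 114.95787
g1 = m₃ / m₂^(3/2) = 72.21175 / 114.95787 ≈ 0.628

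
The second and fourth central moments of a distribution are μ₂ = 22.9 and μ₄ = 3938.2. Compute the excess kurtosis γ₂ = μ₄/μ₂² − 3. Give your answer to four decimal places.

μ₂² = 22.9² = 524.41000
μ₄/μ₂² = 3938.2 / 524.41000 = 7.50977
γ₂ = 7.50977 − 3 ≈ 4.5098

4.5098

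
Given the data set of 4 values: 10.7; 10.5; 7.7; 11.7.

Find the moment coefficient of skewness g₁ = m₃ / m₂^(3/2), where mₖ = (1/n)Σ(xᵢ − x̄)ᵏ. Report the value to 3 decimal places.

x̄ = (10.7 + 10.5 + 7.7 + 11.7) / 4 = 10.1500
deviations (xᵢ − x̄): 0.5500, 0.3500, -2.4500, 1.5500
Σ(xᵢ − x̄)² = 8.8300 ⇒ m₂ = 8.8300/4 = 2.20750
Σ(xᵢ − x̄)³ = -10.7730 ⇒ m₃ = -10.7730/4 = -2.69325
m₂^(3/2) = 2.20750^(1.5) = 3.27983
g₁ = m₃ / m₂^(3/2) = -2.69325 / 3.27983 ≈ -0.821

-0.821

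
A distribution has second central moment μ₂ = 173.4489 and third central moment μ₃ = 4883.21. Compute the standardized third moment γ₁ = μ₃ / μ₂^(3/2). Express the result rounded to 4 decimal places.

2.1377

σ = √μ₂ = √173.4489 = 13.17000
σ³ = μ₂^(3/2) = 2284.32201
γ₁ = μ₃/σ³ = 4883.21 / 2284.32201 ≈ 2.1377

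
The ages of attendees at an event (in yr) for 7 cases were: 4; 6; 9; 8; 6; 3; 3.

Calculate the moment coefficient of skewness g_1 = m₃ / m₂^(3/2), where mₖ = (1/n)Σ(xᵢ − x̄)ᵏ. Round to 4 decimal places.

0.2284

x̄ = (4 + 6 + 9 + 8 + 6 + 3 + 3) / 7 = 5.5714
deviations (xᵢ − x̄): -1.5714, 0.4286, 3.4286, 2.4286, 0.4286, -2.5714, -2.5714
Σ(xᵢ − x̄)² = 33.7143 ⇒ m₂ = 33.7143/7 = 4.81633
Σ(xᵢ − x̄)³ = 16.8980 ⇒ m₃ = 16.8980/7 = 2.41399
m₂^(3/2) = 4.81633^(1.5) = 10.56997
g_1 = m₃ / m₂^(3/2) = 2.41399 / 10.56997 ≈ 0.2284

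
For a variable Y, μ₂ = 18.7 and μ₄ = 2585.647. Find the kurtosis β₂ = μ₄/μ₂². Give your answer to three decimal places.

μ₂² = 18.7² = 349.69000
μ₄/μ₂² = 2585.647 / 349.69000 = 7.39411
β₂ ≈ 7.394

7.394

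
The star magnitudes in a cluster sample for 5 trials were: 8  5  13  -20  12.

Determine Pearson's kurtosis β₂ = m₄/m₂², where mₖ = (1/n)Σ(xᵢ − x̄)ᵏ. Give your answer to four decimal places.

2.9751

x̄ = 3.6000
Σ(xᵢ − x̄)² = 737.2000 ⇒ m₂ = 147.44000
Σ(xᵢ − x̄)⁴ = 323369.2960 ⇒ m₄ = 64673.85920
m₂² = 21738.55360
β₂ = m₄/m₂² = 64673.85920 / 21738.55360 ≈ 2.9751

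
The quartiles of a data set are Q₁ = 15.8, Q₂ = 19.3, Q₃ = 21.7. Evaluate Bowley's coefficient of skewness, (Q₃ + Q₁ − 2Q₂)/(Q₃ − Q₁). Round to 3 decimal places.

-0.186

numerator: Q₃ + Q₁ − 2Q₂ = 21.7 + 15.8 − 2×19.3 = -1.1000
denominator: Q₃ − Q₁ = 21.7 − 15.8 = 5.9000
Bowley skewness = -1.1000 / 5.9000 ≈ -0.186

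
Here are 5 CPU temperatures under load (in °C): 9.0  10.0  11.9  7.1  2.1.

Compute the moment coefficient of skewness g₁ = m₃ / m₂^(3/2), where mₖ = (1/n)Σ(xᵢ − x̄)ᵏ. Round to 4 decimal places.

-0.7566

x̄ = (9.0 + 10.0 + 11.9 + 7.1 + 2.1) / 5 = 8.0200
deviations (xᵢ − x̄): 0.9800, 1.9800, 3.8800, -0.9200, -5.9200
Σ(xᵢ − x̄)² = 55.8280 ⇒ m₂ = 55.8280/5 = 11.16560
Σ(xᵢ − x̄)³ = -141.1387 ⇒ m₃ = -141.1387/5 = -28.22774
m₂^(3/2) = 11.16560^(1.5) = 37.30982
g₁ = m₃ / m₂^(3/2) = -28.22774 / 37.30982 ≈ -0.7566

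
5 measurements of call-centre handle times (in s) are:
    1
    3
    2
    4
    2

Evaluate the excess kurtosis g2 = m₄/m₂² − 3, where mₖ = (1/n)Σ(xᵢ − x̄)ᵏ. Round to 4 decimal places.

x̄ = 2.4000
Σ(xᵢ − x̄)² = 5.2000 ⇒ m₂ = 1.04000
Σ(xᵢ − x̄)⁴ = 10.5760 ⇒ m₄ = 2.11520
m₂² = 1.08160
g2 = m₄/m₂² − 3 = 1.95562 − 3 ≈ -1.0444

-1.0444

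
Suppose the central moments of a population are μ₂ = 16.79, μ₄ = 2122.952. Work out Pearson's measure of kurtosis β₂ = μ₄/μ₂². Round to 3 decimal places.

7.531

μ₂² = 16.79² = 281.90410
μ₄/μ₂² = 2122.952 / 281.90410 = 7.53076
β₂ ≈ 7.531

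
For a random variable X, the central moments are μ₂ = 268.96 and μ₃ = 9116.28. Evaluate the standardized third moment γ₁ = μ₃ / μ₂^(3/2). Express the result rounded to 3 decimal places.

σ = √μ₂ = √268.96 = 16.40000
σ³ = μ₂^(3/2) = 4410.94400
γ₁ = μ₃/σ³ = 9116.28 / 4410.94400 ≈ 2.067

2.067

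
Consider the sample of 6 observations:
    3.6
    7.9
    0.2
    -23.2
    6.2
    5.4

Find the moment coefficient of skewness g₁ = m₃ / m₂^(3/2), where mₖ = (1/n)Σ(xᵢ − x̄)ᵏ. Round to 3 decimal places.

x̄ = (3.6 + 7.9 + 0.2 - 23.2 + 6.2 + 5.4) / 6 = 0.0167
deviations (xᵢ − x̄): 3.5833, 7.8833, 0.1833, -23.2167, 6.1833, 5.3833
Σ(xᵢ − x̄)² = 681.2483 ⇒ m₂ = 681.2483/6 = 113.54139
Σ(xᵢ − x̄)³ = -11585.7354 ⇒ m₃ = -11585.7354/6 = -1930.95591
m₂^(3/2) = 113.54139^(1.5) = 1209.84937
g₁ = m₃ / m₂^(3/2) = -1930.95591 / 1209.84937 ≈ -1.596

-1.596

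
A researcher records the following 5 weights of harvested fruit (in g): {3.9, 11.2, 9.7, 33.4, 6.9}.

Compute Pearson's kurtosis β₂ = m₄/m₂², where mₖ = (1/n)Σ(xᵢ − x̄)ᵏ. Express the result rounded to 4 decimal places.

2.9878

x̄ = 13.0200
Σ(xᵢ − x̄)² = 550.3080 ⇒ m₂ = 110.06160
Σ(xᵢ − x̄)⁴ = 180964.2488 ⇒ m₄ = 36192.84976
m₂² = 12113.55579
β₂ = m₄/m₂² = 36192.84976 / 12113.55579 ≈ 2.9878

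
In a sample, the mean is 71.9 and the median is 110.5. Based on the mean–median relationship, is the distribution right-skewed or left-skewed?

mean − median = 71.9 − 110.5 = -38.6
mean < median ⇒ the longer tail is on the left ⇒ left-skewed (negatively skewed).

left-skewed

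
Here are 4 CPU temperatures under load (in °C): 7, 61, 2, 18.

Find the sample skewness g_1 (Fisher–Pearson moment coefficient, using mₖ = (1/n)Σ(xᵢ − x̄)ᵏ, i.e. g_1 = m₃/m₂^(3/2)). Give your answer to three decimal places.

x̄ = (7 + 61 + 2 + 18) / 4 = 22.0000
deviations (xᵢ − x̄): -15.0000, 39.0000, -20.0000, -4.0000
Σ(xᵢ − x̄)² = 2162.0000 ⇒ m₂ = 2162.0000/4 = 540.50000
Σ(xᵢ − x̄)³ = 47880.0000 ⇒ m₃ = 47880.0000/4 = 11970.00000
m₂^(3/2) = 540.50000^(1.5) = 12565.89850
g_1 = m₃ / m₂^(3/2) = 11970.00000 / 12565.89850 ≈ 0.953

0.953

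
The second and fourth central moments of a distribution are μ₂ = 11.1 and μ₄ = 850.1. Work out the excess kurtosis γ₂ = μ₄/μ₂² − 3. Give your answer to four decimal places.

3.8996

μ₂² = 11.1² = 123.21000
μ₄/μ₂² = 850.1 / 123.21000 = 6.89960
γ₂ = 6.89960 − 3 ≈ 3.8996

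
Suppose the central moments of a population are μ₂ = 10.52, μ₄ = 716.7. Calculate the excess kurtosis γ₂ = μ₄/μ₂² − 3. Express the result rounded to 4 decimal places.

3.4760

μ₂² = 10.52² = 110.67040
μ₄/μ₂² = 716.7 / 110.67040 = 6.47599
γ₂ = 6.47599 − 3 ≈ 3.4760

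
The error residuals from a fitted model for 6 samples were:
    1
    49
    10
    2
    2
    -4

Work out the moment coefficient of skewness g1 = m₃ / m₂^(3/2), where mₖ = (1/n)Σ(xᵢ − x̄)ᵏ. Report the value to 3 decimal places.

x̄ = (1 + 49 + 10 + 2 + 2 - 4) / 6 = 10.0000
deviations (xᵢ − x̄): -9.0000, 39.0000, 0.0000, -8.0000, -8.0000, -14.0000
Σ(xᵢ − x̄)² = 1926.0000 ⇒ m₂ = 1926.0000/6 = 321.00000
Σ(xᵢ − x̄)³ = 54822.0000 ⇒ m₃ = 54822.0000/6 = 9137.00000
m₂^(3/2) = 321.00000^(1.5) = 5751.18779
g1 = m₃ / m₂^(3/2) = 9137.00000 / 5751.18779 ≈ 1.589

1.589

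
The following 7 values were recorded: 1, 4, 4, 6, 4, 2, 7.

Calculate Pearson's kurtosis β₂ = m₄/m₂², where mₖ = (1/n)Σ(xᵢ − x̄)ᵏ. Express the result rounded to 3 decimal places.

2.009

x̄ = 4.0000
Σ(xᵢ − x̄)² = 26.0000 ⇒ m₂ = 3.71429
Σ(xᵢ − x̄)⁴ = 194.0000 ⇒ m₄ = 27.71429
m₂² = 13.79592
β₂ = m₄/m₂² = 27.71429 / 13.79592 ≈ 2.009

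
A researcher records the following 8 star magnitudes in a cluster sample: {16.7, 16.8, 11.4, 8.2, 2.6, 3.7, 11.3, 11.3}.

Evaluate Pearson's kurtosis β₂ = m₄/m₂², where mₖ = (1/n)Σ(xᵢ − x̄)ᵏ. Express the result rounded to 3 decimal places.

1.890

x̄ = 10.2500
Σ(xᵢ − x̄)² = 193.6600 ⇒ m₂ = 24.20750
Σ(xᵢ − x̄)⁴ = 8858.7411 ⇒ m₄ = 1107.34263
m₂² = 586.00306
β₂ = m₄/m₂² = 1107.34263 / 586.00306 ≈ 1.890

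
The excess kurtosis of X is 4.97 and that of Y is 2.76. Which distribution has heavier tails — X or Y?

X

Higher excess kurtosis ⇒ heavier tails relative to the normal distribution.
4.97 vs 2.76: the larger is 4.97, so X has heavier tails.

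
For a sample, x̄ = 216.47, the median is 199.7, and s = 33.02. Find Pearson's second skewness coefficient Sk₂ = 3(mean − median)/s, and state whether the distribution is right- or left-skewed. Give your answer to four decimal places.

Sk₂ = 3(216.47 − 199.7) / 33.02 = 3 × 16.7700 / 33.02
    = 50.3100 / 33.02 ≈ 1.5236
Sk₂ > 0 ⇒ mean > median ⇒ right-skewed (positive skew).

1.5236, right-skewed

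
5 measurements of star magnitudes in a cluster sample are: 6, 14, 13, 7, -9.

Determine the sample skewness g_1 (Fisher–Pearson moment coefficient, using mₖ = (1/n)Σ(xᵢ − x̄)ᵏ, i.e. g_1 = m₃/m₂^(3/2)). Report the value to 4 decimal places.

-0.9761

x̄ = (6 + 14 + 13 + 7 - 9) / 5 = 6.2000
deviations (xᵢ − x̄): -0.2000, 7.8000, 6.8000, 0.8000, -15.2000
Σ(xᵢ − x̄)² = 338.8000 ⇒ m₂ = 338.8000/5 = 67.76000
Σ(xᵢ − x̄)³ = -2722.3200 ⇒ m₃ = -2722.3200/5 = -544.46400
m₂^(3/2) = 67.76000^(1.5) = 557.77635
g_1 = m₃ / m₂^(3/2) = -544.46400 / 557.77635 ≈ -0.9761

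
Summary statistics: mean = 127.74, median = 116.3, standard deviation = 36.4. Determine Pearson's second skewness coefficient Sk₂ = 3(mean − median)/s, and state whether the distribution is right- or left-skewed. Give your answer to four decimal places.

0.9429, right-skewed

Sk₂ = 3(127.74 − 116.3) / 36.4 = 3 × 11.4400 / 36.4
    = 34.3200 / 36.4 ≈ 0.9429
Sk₂ > 0 ⇒ mean > median ⇒ right-skewed (positive skew).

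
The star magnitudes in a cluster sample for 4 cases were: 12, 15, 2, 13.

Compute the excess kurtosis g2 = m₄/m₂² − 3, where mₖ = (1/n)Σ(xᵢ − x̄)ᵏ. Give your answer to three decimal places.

-0.775

x̄ = 10.5000
Σ(xᵢ − x̄)² = 101.0000 ⇒ m₂ = 25.25000
Σ(xᵢ − x̄)⁴ = 5674.2500 ⇒ m₄ = 1418.56250
m₂² = 637.56250
g2 = m₄/m₂² − 3 = 2.22498 − 3 ≈ -0.775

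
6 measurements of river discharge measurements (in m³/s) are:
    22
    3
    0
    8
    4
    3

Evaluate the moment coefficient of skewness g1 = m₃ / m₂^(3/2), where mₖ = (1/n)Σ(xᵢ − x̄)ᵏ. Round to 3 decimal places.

x̄ = (22 + 3 + 0 + 8 + 4 + 3) / 6 = 6.6667
deviations (xᵢ − x̄): 15.3333, -3.6667, -6.6667, 1.3333, -2.6667, -3.6667
Σ(xᵢ − x̄)² = 315.3333 ⇒ m₂ = 315.3333/6 = 52.55556
Σ(xᵢ − x̄)³ = 3193.5556 ⇒ m₃ = 3193.5556/6 = 532.25926
m₂^(3/2) = 52.55556^(1.5) = 381.00261
g1 = m₃ / m₂^(3/2) = 532.25926 / 381.00261 ≈ 1.397

1.397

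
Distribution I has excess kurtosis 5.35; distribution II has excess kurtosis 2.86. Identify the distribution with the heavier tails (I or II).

I

Higher excess kurtosis ⇒ heavier tails relative to the normal distribution.
5.35 vs 2.86: the larger is 5.35, so I has heavier tails.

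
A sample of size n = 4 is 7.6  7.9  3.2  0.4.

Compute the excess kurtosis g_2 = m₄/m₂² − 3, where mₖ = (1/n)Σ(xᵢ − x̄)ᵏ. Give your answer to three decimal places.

-1.628

x̄ = 4.7750
Σ(xᵢ − x̄)² = 39.3675 ⇒ m₂ = 9.84188
Σ(xᵢ − x̄)⁴ = 531.5748 ⇒ m₄ = 132.89371
m₂² = 96.86250
g_2 = m₄/m₂² − 3 = 1.37198 − 3 ≈ -1.628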